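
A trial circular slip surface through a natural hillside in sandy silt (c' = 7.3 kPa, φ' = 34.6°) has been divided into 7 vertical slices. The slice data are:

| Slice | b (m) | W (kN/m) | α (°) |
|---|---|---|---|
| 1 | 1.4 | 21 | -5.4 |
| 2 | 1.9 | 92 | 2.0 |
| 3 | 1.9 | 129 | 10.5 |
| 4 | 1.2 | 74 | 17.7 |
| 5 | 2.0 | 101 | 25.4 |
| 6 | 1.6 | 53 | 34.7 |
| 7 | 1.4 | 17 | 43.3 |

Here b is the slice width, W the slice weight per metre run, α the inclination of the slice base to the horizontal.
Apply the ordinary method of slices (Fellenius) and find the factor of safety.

FS = 3.08

Ordinary method of slices: FS = Σ[c'·Δl_i + (W_i cosα_i)·tanφ'] / Σ W_i sinα_i, with Δl_i = b_i / cosα_i.
Slice 1: Δl = 1.4/cos(-5.4°) = 1.406 m; N'_1 = 21·cos(-5.4°) = 20.9; c'Δl = 10.27; W sinα = -2.0
Slice 2: Δl = 1.9/cos2.0° = 1.901 m; N'_2 = 92·cos2.0° = 91.9; c'Δl = 13.88; W sinα = 3.2
Slice 3: Δl = 1.9/cos10.5° = 1.932 m; N'_3 = 129·cos10.5° = 126.8; c'Δl = 14.11; W sinα = 23.5
Slice 4: Δl = 1.2/cos17.7° = 1.260 m; N'_4 = 74·cos17.7° = 70.5; c'Δl = 9.20; W sinα = 22.5
Slice 5: Δl = 2.0/cos25.4° = 2.214 m; N'_5 = 101·cos25.4° = 91.2; c'Δl = 16.16; W sinα = 43.3
Slice 6: Δl = 1.6/cos34.7° = 1.946 m; N'_6 = 53·cos34.7° = 43.6; c'Δl = 14.21; W sinα = 30.2
Slice 7: Δl = 1.4/cos43.3° = 1.924 m; N'_7 = 17·cos43.3° = 12.4; c'Δl = 14.04; W sinα = 11.7
Σc'Δl = 91.9 kN/m; ΣN' = 457.4 kN/m; ΣW sinα = 132.4 kN/m
Resisting = 91.9 + 457.4·tan34.6° = 91.9 + 315.5 = 407.4 kN/m
FS = 407.4 / 132.4 = 3.077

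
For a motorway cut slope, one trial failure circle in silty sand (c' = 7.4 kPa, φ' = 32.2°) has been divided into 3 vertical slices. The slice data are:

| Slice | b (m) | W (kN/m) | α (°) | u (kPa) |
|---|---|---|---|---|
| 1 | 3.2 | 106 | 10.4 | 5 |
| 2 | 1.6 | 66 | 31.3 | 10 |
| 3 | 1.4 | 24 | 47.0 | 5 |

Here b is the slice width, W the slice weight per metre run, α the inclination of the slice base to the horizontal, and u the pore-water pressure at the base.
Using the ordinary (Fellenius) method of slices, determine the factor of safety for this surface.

FS = 1.92

Ordinary method of slices: FS = Σ[c'·Δl_i + (W_i cosα_i − u_i·Δl_i)·tanφ'] / Σ W_i sinα_i, with Δl_i = b_i / cosα_i.
Slice 1: Δl = 3.2/cos10.4° = 3.253 m; N'_1 = 106·cos10.4° − 5·3.253 = 88.0; c'Δl = 24.08; W sinα = 19.1
Slice 2: Δl = 1.6/cos31.3° = 1.873 m; N'_2 = 66·cos31.3° − 10·1.873 = 37.7; c'Δl = 13.86; W sinα = 34.3
Slice 3: Δl = 1.4/cos47.0° = 2.053 m; N'_3 = 24·cos47.0° − 5·2.053 = 6.1; c'Δl = 15.19; W sinα = 17.6
Σc'Δl = 53.1 kN/m; ΣN' = 131.8 kN/m; ΣW sinα = 71.0 kN/m
Resisting = 53.1 + 131.8·tan32.2° = 53.1 + 83.0 = 136.1 kN/m
FS = 136.1 / 71.0 = 1.918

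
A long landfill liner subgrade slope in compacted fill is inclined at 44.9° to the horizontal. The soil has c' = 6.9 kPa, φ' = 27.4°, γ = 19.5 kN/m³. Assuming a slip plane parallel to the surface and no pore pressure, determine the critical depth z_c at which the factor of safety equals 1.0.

z_c = 1.47 m

Setting FS = 1.00 in FS = [c' + γz cos²β tanφ'] / [γz sinβ cosβ] and solving for z:
z = c' / [γ cosβ (FS·sinβ − cosβ·tanφ')]
  = 6.9 / [19.5·cos44.9°·(1.00·sin44.9° − cos44.9°·tan27.4°)]
  = 6.9 / [19.5·0.7083·(1.00·0.7059 − 0.7083·0.5184)]
  = 6.9 / 4.6784 = 1.475 m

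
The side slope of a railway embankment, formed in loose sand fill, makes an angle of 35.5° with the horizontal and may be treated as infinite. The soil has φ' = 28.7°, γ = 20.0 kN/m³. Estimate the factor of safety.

For a dry cohesionless infinite slope the factor of safety is FS = tanφ' / tanβ.
FS = tan28.7° / tan35.5° = 0.5475 / 0.7133 = 0.768

FS = 0.77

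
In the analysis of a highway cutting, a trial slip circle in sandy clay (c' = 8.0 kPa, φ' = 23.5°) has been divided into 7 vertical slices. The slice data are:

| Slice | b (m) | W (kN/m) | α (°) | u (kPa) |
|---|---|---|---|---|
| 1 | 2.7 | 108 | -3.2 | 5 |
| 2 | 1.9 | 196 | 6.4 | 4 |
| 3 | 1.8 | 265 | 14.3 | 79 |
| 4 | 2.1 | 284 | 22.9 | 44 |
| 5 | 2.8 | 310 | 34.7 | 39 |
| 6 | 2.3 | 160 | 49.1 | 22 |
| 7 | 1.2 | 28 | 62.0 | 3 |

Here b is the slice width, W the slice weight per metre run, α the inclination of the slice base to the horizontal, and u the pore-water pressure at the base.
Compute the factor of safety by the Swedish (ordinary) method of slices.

FS = 0.88

Ordinary method of slices: FS = Σ[c'·Δl_i + (W_i cosα_i − u_i·Δl_i)·tanφ'] / Σ W_i sinα_i, with Δl_i = b_i / cosα_i.
Slice 1: Δl = 2.7/cos(-3.2°) = 2.704 m; N'_1 = 108·cos(-3.2°) − 5·2.704 = 94.3; c'Δl = 21.63; W sinα = -6.0
Slice 2: Δl = 1.9/cos6.4° = 1.912 m; N'_2 = 196·cos6.4° − 4·1.912 = 187.1; c'Δl = 15.30; W sinα = 21.8
Slice 3: Δl = 1.8/cos14.3° = 1.858 m; N'_3 = 265·cos14.3° − 79·1.858 = 110.0; c'Δl = 14.86; W sinα = 65.5
Slice 4: Δl = 2.1/cos22.9° = 2.280 m; N'_4 = 284·cos22.9° − 44·2.280 = 161.3; c'Δl = 18.24; W sinα = 110.5
Slice 5: Δl = 2.8/cos34.7° = 3.406 m; N'_5 = 310·cos34.7° − 39·3.406 = 122.0; c'Δl = 27.25; W sinα = 176.5
Slice 6: Δl = 2.3/cos49.1° = 3.513 m; N'_6 = 160·cos49.1° − 22·3.513 = 27.5; c'Δl = 28.10; W sinα = 120.9
Slice 7: Δl = 1.2/cos62.0° = 2.556 m; N'_7 = 28·cos62.0° − 3·2.556 = 5.5; c'Δl = 20.45; W sinα = 24.7
Σc'Δl = 145.8 kN/m; ΣN' = 707.8 kN/m; ΣW sinα = 513.9 kN/m
Resisting = 145.8 + 707.8·tan23.5° = 145.8 + 307.8 = 453.6 kN/m
FS = 453.6 / 513.9 = 0.883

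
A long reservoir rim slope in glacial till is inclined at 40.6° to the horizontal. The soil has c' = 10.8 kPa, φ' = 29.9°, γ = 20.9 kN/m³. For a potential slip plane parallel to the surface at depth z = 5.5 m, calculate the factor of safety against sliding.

FS = 0.86

For an infinite slope with a slip plane parallel to the surface (no pore pressure): FS = [c' + γz cos²β tanφ'] / [γz sinβ cosβ].
γz = 20.9·5.5 = 114.95 kN/m²
Numerator = 10.8 + 114.95·cos²40.6°·tan29.9° = 10.8 + 114.95·0.5765·0.5750 = 48.906 kPa
Denominator = 114.95·sin40.6°·cos40.6° = 114.95·0.6508·0.7593 = 56.798 kPa
FS = 48.906 / 56.798 = 0.861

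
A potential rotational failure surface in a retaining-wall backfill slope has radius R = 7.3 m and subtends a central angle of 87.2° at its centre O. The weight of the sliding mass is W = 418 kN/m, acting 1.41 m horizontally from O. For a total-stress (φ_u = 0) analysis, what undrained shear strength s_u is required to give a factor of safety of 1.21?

s_u = 8.8 kPa

FS = s_u·L_a·R / (W·d), so s_u = FS·W·d / (L_a·R).
Arc length L_a = R·θ = 7.3·(87.2°·π/180) = 7.3·1.5219 = 11.11 m
s_u = 1.21·418·1.41 / (11.11·7.3) = 713.1 / 81.10 = 8.79 kPa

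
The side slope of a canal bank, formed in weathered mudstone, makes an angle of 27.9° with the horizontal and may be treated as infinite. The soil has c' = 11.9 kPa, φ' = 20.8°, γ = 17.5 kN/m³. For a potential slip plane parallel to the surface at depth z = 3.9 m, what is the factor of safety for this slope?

FS = 1.14

For an infinite slope with a slip plane parallel to the surface (no pore pressure): FS = [c' + γz cos²β tanφ'] / [γz sinβ cosβ].
γz = 17.5·3.9 = 68.25 kN/m²
Numerator = 11.9 + 68.25·cos²27.9°·tan20.8° = 11.9 + 68.25·0.7810·0.3799 = 32.149 kPa
Denominator = 68.25·sin27.9°·cos27.9° = 68.25·0.4679·0.8838 = 28.224 kPa
FS = 32.149 / 28.224 = 1.139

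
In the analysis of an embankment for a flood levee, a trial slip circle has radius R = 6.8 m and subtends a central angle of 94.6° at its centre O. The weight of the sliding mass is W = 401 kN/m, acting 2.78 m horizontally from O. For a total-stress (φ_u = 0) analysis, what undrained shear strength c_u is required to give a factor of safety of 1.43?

c_u = 20.9 kPa

FS = c_u·L_a·R / (W·d), so c_u = FS·W·d / (L_a·R).
Arc length L_a = R·θ = 6.8·(94.6°·π/180) = 6.8·1.6511 = 11.23 m
c_u = 1.43·401·2.78 / (11.23·6.8) = 1594.1 / 76.35 = 20.88 kPa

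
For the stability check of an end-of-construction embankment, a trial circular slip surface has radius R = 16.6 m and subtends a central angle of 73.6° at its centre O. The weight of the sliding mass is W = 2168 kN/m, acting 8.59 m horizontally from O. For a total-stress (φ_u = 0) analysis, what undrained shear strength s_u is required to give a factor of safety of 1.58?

FS = s_u·L_a·R / (W·d), so s_u = FS·W·d / (L_a·R).
Arc length L_a = R·θ = 16.6·(73.6°·π/180) = 16.6·1.2846 = 21.32 m
s_u = 1.58·2168·8.59 / (21.32·16.6) = 29424.5 / 353.97 = 83.13 kPa

s_u = 83.1 kPa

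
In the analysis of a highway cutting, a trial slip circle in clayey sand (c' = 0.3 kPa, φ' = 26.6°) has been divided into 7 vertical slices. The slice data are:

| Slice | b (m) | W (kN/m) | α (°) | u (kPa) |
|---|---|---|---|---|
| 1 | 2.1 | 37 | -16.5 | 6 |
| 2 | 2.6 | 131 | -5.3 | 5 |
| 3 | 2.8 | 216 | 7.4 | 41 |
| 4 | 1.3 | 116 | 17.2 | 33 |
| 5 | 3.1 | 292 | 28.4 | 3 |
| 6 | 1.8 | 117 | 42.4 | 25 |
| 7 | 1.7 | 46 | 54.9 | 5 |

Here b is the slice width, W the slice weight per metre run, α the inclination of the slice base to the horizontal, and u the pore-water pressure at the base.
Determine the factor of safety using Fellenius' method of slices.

FS = 1.02

Ordinary method of slices: FS = Σ[c'·Δl_i + (W_i cosα_i − u_i·Δl_i)·tanφ'] / Σ W_i sinα_i, with Δl_i = b_i / cosα_i.
Slice 1: Δl = 2.1/cos(-16.5°) = 2.190 m; N'_1 = 37·cos(-16.5°) − 6·2.190 = 22.3; c'Δl = 0.66; W sinα = -10.5
Slice 2: Δl = 2.6/cos(-5.3°) = 2.611 m; N'_2 = 131·cos(-5.3°) − 5·2.611 = 117.4; c'Δl = 0.78; W sinα = -12.1
Slice 3: Δl = 2.8/cos7.4° = 2.824 m; N'_3 = 216·cos7.4° − 41·2.824 = 98.4; c'Δl = 0.85; W sinα = 27.8
Slice 4: Δl = 1.3/cos17.2° = 1.361 m; N'_4 = 116·cos17.2° − 33·1.361 = 65.9; c'Δl = 0.41; W sinα = 34.3
Slice 5: Δl = 3.1/cos28.4° = 3.524 m; N'_5 = 292·cos28.4° − 3·3.524 = 246.3; c'Δl = 1.06; W sinα = 138.9
Slice 6: Δl = 1.8/cos42.4° = 2.438 m; N'_6 = 117·cos42.4° − 25·2.438 = 25.5; c'Δl = 0.73; W sinα = 78.9
Slice 7: Δl = 1.7/cos54.9° = 2.956 m; N'_7 = 46·cos54.9° − 5·2.956 = 11.7; c'Δl = 0.89; W sinα = 37.6
Σc'Δl = 5.4 kN/m; ΣN' = 587.5 kN/m; ΣW sinα = 294.9 kN/m
Resisting = 5.4 + 587.5·tan26.6° = 5.4 + 294.2 = 299.6 kN/m
FS = 299.6 / 294.9 = 1.016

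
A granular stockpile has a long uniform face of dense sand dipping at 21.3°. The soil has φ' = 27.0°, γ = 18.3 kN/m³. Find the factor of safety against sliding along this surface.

For a dry cohesionless infinite slope the factor of safety is FS = tanφ' / tanβ.
FS = tan27.0° / tan21.3° = 0.5095 / 0.3899 = 1.307

FS = 1.31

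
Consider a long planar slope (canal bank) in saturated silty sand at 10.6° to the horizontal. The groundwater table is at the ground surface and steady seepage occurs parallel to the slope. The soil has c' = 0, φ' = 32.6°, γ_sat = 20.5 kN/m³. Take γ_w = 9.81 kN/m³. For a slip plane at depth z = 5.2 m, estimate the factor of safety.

FS = 1.78

With seepage parallel to the slope and the water table at the surface, the effective normal stress on the slip plane uses the buoyant unit weight γ' = γ_sat − γ_w while the driving shear stress uses γ_sat:
FS = [c' + γ' z cos²β tanφ'] / [γ_sat z sinβ cosβ]
(For c' = 0 this reduces to FS = (γ'/γ_sat)·tanφ'/tanβ.)
γ' = 20.5 − 9.81 = 10.69 kN/m³
Numerator = 0.0 + 10.69·5.2·cos²10.6°·tan32.6° = 0.0 + 10.69·5.2·0.9662·0.6395 = 34.347 kPa
Denominator = 20.5·5.2·sin10.6°·cos10.6° = 20.5·5.2·0.1840·0.9829 = 19.275 kPa
FS = 34.347 / 19.275 = 1.782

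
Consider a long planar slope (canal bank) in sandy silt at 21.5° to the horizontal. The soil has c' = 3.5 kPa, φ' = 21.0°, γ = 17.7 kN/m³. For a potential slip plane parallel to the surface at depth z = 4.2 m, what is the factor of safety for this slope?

For an infinite slope with a slip plane parallel to the surface (no pore pressure): FS = [c' + γz cos²β tanφ'] / [γz sinβ cosβ].
γz = 17.7·4.2 = 74.34 kN/m²
Numerator = 3.5 + 74.34·cos²21.5°·tan21.0° = 3.5 + 74.34·0.8657·0.3839 = 28.203 kPa
Denominator = 74.34·sin21.5°·cos21.5° = 74.34·0.3665·0.9304 = 25.350 kPa
FS = 28.203 / 25.350 = 1.113

FS = 1.11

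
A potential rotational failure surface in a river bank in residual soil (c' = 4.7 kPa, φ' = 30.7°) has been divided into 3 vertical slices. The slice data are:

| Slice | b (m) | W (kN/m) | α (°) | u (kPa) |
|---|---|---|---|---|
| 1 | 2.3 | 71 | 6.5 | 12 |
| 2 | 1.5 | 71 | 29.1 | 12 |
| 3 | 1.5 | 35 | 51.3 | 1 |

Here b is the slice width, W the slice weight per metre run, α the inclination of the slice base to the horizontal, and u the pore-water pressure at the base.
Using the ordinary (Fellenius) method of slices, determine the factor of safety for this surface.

FS = 1.31

Ordinary method of slices: FS = Σ[c'·Δl_i + (W_i cosα_i − u_i·Δl_i)·tanφ'] / Σ W_i sinα_i, with Δl_i = b_i / cosα_i.
Slice 1: Δl = 2.3/cos6.5° = 2.315 m; N'_1 = 71·cos6.5° − 12·2.315 = 42.8; c'Δl = 10.88; W sinα = 8.0
Slice 2: Δl = 1.5/cos29.1° = 1.717 m; N'_2 = 71·cos29.1° − 12·1.717 = 41.4; c'Δl = 8.07; W sinα = 34.5
Slice 3: Δl = 1.5/cos51.3° = 2.399 m; N'_3 = 35·cos51.3° − 1·2.399 = 19.5; c'Δl = 11.28; W sinα = 27.3
Σc'Δl = 30.2 kN/m; ΣN' = 103.7 kN/m; ΣW sinα = 69.9 kN/m
Resisting = 30.2 + 103.7·tan30.7° = 30.2 + 61.6 = 91.8 kN/m
FS = 91.8 / 69.9 = 1.313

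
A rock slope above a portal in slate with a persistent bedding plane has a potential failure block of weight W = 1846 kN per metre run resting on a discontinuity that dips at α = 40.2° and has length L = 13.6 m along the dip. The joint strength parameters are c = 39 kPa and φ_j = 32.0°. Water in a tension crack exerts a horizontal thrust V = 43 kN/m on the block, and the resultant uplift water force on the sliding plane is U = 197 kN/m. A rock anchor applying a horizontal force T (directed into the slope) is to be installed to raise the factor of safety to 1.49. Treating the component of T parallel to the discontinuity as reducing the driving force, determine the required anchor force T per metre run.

T = 359 kN/m

Resolving forces along and normal to the sliding plane, with the horizontal anchor force T adding T·sinα to the effective normal force and T·cosα acting up the plane against the driving force:
FS = [cL + (W cosα − U − V sinα + T sinα) tanφ_j] / [W sinα + V cosα − T cosα]
Without the anchor: N' = 1185.2 kN/m, driving T_d = 1224.4 kN/m, resisting R = 39·13.6 + 1185.2·tan32.0° = 1271.0 kN/m, FS = 1.04.
Setting FS = 1.49 and solving for T:
1.49·(1224.4 − T cos40.2°) = 1271.0 + T sin40.2°·tan32.0°
T·(sin40.2°·tan32.0° + 1.49·cos40.2°) = 1.49·1224.4 − 1271.0
T·(0.6455·0.6249 + 1.49·0.7638) = 1824.3 − 1271.0 = 553.3
T·1.5414 = 553.3
T = 359.0 kN/m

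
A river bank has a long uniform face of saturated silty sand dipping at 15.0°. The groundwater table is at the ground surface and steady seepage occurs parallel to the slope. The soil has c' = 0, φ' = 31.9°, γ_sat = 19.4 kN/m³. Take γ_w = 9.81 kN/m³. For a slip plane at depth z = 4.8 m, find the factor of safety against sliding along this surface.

With seepage parallel to the slope and the water table at the surface, the effective normal stress on the slip plane uses the buoyant unit weight γ' = γ_sat − γ_w while the driving shear stress uses γ_sat:
FS = [c' + γ' z cos²β tanφ'] / [γ_sat z sinβ cosβ]
(For c' = 0 this reduces to FS = (γ'/γ_sat)·tanφ'/tanβ.)
γ' = 19.4 − 9.81 = 9.59 kN/m³
Numerator = 0.0 + 9.59·4.8·cos²15.0°·tan31.9° = 0.0 + 9.59·4.8·0.9330·0.6224 = 26.733 kPa
Denominator = 19.4·4.8·sin15.0°·cos15.0° = 19.4·4.8·0.2588·0.9659 = 23.280 kPa
FS = 26.733 / 23.280 = 1.148

FS = 1.15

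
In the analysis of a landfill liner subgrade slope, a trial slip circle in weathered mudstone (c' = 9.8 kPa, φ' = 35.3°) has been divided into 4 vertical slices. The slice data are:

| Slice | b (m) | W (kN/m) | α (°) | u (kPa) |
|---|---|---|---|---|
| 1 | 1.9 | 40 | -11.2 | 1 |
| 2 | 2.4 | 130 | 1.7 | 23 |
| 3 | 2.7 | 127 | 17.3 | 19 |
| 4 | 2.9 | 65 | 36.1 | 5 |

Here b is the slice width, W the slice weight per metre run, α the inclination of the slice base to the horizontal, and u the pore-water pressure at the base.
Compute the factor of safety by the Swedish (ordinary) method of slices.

FS = 3.56

Ordinary method of slices: FS = Σ[c'·Δl_i + (W_i cosα_i − u_i·Δl_i)·tanφ'] / Σ W_i sinα_i, with Δl_i = b_i / cosα_i.
Slice 1: Δl = 1.9/cos(-11.2°) = 1.937 m; N'_1 = 40·cos(-11.2°) − 1·1.937 = 37.3; c'Δl = 18.98; W sinα = -7.8
Slice 2: Δl = 2.4/cos1.7° = 2.401 m; N'_2 = 130·cos1.7° − 23·2.401 = 74.7; c'Δl = 23.53; W sinα = 3.9
Slice 3: Δl = 2.7/cos17.3° = 2.828 m; N'_3 = 127·cos17.3° − 19·2.828 = 67.5; c'Δl = 27.71; W sinα = 37.8
Slice 4: Δl = 2.9/cos36.1° = 3.589 m; N'_4 = 65·cos36.1° − 5·3.589 = 34.6; c'Δl = 35.17; W sinα = 38.3
Σc'Δl = 105.4 kN/m; ΣN' = 214.1 kN/m; ΣW sinα = 72.2 kN/m
Resisting = 105.4 + 214.1·tan35.3° = 105.4 + 151.6 = 257.0 kN/m
FS = 257.0 / 72.2 = 3.562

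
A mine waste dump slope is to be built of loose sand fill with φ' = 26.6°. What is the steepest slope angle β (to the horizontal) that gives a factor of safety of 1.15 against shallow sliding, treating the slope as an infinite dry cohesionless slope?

β = 23.5°

For an infinite dry cohesionless slope FS = tanφ'/tanβ, so tanβ = tanφ' / FS.
tanβ = tan26.6° / 1.15 = 0.5008 / 1.15 = 0.4354
β = arctan(0.4354) = 23.53°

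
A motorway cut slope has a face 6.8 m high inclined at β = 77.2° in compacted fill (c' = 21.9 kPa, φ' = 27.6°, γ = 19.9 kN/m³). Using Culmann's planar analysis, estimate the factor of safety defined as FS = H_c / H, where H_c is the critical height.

H_c = (4c'/γ) · sinβ cosφ' / [1 − cos(β − φ')]
    = (4·21.9/19.9) · sin77.2°·cos27.6° / [1 − cos49.6°]
    = 4.402 · 0.8642 / 0.3519 = 10.81 m
FS = H_c / H = 10.81 / 6.8 = 1.590

FS = 1.59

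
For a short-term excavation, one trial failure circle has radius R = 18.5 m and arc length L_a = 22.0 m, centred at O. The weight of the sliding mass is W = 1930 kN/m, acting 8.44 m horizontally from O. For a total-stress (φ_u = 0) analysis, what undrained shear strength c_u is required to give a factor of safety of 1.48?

FS = c_u·L_a·R / (W·d), so c_u = FS·W·d / (L_a·R).
c_u = 1.48·1930·8.44 / (22.00·18.5) = 24108.0 / 407.00 = 59.23 kPa

c_u = 59.2 kPa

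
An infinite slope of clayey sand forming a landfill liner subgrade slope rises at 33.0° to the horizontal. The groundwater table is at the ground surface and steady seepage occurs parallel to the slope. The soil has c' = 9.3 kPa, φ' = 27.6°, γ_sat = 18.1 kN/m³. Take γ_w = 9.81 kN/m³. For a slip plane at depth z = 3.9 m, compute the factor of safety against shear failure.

With seepage parallel to the slope and the water table at the surface, the effective normal stress on the slip plane uses the buoyant unit weight γ' = γ_sat − γ_w while the driving shear stress uses γ_sat:
FS = [c' + γ' z cos²β tanφ'] / [γ_sat z sinβ cosβ]
γ' = 18.1 − 9.81 = 8.29 kN/m³
Numerator = 9.3 + 8.29·3.9·cos²33.0°·tan27.6° = 9.3 + 8.29·3.9·0.7034·0.5228 = 21.188 kPa
Denominator = 18.1·3.9·sin33.0°·cos33.0° = 18.1·3.9·0.5446·0.8387 = 32.244 kPa
FS = 21.188 / 32.244 = 0.657

FS = 0.66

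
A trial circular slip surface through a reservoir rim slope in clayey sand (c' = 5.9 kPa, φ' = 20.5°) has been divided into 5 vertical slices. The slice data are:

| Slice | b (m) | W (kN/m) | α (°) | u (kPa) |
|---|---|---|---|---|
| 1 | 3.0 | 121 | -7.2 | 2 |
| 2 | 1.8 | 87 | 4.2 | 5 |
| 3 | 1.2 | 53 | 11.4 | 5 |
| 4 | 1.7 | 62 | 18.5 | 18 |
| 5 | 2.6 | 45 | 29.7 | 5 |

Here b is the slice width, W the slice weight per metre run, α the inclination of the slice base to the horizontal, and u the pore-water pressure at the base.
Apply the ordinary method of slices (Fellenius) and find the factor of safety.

Ordinary method of slices: FS = Σ[c'·Δl_i + (W_i cosα_i − u_i·Δl_i)·tanφ'] / Σ W_i sinα_i, with Δl_i = b_i / cosα_i.
Slice 1: Δl = 3.0/cos(-7.2°) = 3.024 m; N'_1 = 121·cos(-7.2°) − 2·3.024 = 114.0; c'Δl = 17.84; W sinα = -15.2
Slice 2: Δl = 1.8/cos4.2° = 1.805 m; N'_2 = 87·cos4.2° − 5·1.805 = 77.7; c'Δl = 10.65; W sinα = 6.4
Slice 3: Δl = 1.2/cos11.4° = 1.224 m; N'_3 = 53·cos11.4° − 5·1.224 = 45.8; c'Δl = 7.22; W sinα = 10.5
Slice 4: Δl = 1.7/cos18.5° = 1.793 m; N'_4 = 62·cos18.5° − 18·1.793 = 26.5; c'Δl = 10.58; W sinα = 19.7
Slice 5: Δl = 2.6/cos29.7° = 2.993 m; N'_5 = 45·cos29.7° − 5·2.993 = 24.1; c'Δl = 17.66; W sinα = 22.3
Σc'Δl = 63.9 kN/m; ΣN' = 288.2 kN/m; ΣW sinα = 43.7 kN/m
Resisting = 63.9 + 288.2·tan20.5° = 63.9 + 107.8 = 171.7 kN/m
FS = 171.7 / 43.7 = 3.934

FS = 3.93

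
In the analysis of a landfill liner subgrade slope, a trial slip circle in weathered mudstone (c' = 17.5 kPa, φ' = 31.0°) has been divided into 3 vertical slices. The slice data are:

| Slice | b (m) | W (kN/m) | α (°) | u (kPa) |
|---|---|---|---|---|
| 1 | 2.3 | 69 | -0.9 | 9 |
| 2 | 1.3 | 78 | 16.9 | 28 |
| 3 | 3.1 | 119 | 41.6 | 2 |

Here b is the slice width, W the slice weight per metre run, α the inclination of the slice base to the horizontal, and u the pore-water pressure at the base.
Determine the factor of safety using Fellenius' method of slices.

FS = 2.35

Ordinary method of slices: FS = Σ[c'·Δl_i + (W_i cosα_i − u_i·Δl_i)·tanφ'] / Σ W_i sinα_i, with Δl_i = b_i / cosα_i.
Slice 1: Δl = 2.3/cos(-0.9°) = 2.300 m; N'_1 = 69·cos(-0.9°) − 9·2.300 = 48.3; c'Δl = 40.25; W sinα = -1.1
Slice 2: Δl = 1.3/cos16.9° = 1.359 m; N'_2 = 78·cos16.9° − 28·1.359 = 36.6; c'Δl = 23.78; W sinα = 22.7
Slice 3: Δl = 3.1/cos41.6° = 4.146 m; N'_3 = 119·cos41.6° − 2·4.146 = 80.7; c'Δl = 72.55; W sinα = 79.0
Σc'Δl = 136.6 kN/m; ΣN' = 165.6 kN/m; ΣW sinα = 100.6 kN/m
Resisting = 136.6 + 165.6·tan31.0° = 136.6 + 99.5 = 236.1 kN/m
FS = 236.1 / 100.6 = 2.347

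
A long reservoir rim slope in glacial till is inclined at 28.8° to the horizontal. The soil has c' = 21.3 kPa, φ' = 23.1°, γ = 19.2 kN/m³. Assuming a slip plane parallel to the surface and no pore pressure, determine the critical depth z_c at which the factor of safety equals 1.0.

z_c = 11.72 m

Setting FS = 1.00 in FS = [c' + γz cos²β tanφ'] / [γz sinβ cosβ] and solving for z:
z = c' / [γ cosβ (FS·sinβ − cosβ·tanφ')]
  = 21.3 / [19.2·cos28.8°·(1.00·sin28.8° − cos28.8°·tan23.1°)]
  = 21.3 / [19.2·0.8763·(1.00·0.4818 − 0.8763·0.4265)]
  = 21.3 / 1.8167 = 11.724 m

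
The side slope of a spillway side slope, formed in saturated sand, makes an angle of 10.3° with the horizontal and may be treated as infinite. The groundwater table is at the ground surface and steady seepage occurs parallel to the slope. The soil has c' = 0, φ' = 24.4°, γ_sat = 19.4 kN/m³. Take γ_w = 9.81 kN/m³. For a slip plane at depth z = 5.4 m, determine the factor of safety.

FS = 1.23

With seepage parallel to the slope and the water table at the surface, the effective normal stress on the slip plane uses the buoyant unit weight γ' = γ_sat − γ_w while the driving shear stress uses γ_sat:
FS = [c' + γ' z cos²β tanφ'] / [γ_sat z sinβ cosβ]
(For c' = 0 this reduces to FS = (γ'/γ_sat)·tanφ'/tanβ.)
γ' = 19.4 − 9.81 = 9.59 kN/m³
Numerator = 0.0 + 9.59·5.4·cos²10.3°·tan24.4° = 0.0 + 9.59·5.4·0.9680·0.4536 = 22.740 kPa
Denominator = 19.4·5.4·sin10.3°·cos10.3° = 19.4·5.4·0.1788·0.9839 = 18.429 kPa
FS = 22.740 / 18.429 = 1.234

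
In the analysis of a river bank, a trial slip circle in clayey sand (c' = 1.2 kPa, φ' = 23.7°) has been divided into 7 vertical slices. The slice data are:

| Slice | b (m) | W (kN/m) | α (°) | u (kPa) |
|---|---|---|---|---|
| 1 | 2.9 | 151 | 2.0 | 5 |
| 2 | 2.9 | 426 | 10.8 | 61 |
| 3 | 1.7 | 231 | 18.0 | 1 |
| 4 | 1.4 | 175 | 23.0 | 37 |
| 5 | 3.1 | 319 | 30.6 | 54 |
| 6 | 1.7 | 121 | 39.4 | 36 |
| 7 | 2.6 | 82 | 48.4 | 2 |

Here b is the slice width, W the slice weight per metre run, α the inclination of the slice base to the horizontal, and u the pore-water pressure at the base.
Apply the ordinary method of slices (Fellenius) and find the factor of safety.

FS = 0.74

Ordinary method of slices: FS = Σ[c'·Δl_i + (W_i cosα_i − u_i·Δl_i)·tanφ'] / Σ W_i sinα_i, with Δl_i = b_i / cosα_i.
Slice 1: Δl = 2.9/cos2.0° = 2.902 m; N'_1 = 151·cos2.0° − 5·2.902 = 136.4; c'Δl = 3.48; W sinα = 5.3
Slice 2: Δl = 2.9/cos10.8° = 2.952 m; N'_2 = 426·cos10.8° − 61·2.952 = 238.4; c'Δl = 3.54; W sinα = 79.8
Slice 3: Δl = 1.7/cos18.0° = 1.787 m; N'_3 = 231·cos18.0° − 1·1.787 = 217.9; c'Δl = 2.14; W sinα = 71.4
Slice 4: Δl = 1.4/cos23.0° = 1.521 m; N'_4 = 175·cos23.0° − 37·1.521 = 104.8; c'Δl = 1.83; W sinα = 68.4
Slice 5: Δl = 3.1/cos30.6° = 3.602 m; N'_5 = 319·cos30.6° − 54·3.602 = 80.1; c'Δl = 4.32; W sinα = 162.4
Slice 6: Δl = 1.7/cos39.4° = 2.200 m; N'_6 = 121·cos39.4° − 36·2.200 = 14.3; c'Δl = 2.64; W sinα = 76.8
Slice 7: Δl = 2.6/cos48.4° = 3.916 m; N'_7 = 82·cos48.4° − 2·3.916 = 46.6; c'Δl = 4.70; W sinα = 61.3
Σc'Δl = 22.7 kN/m; ΣN' = 838.5 kN/m; ΣW sinα = 525.4 kN/m
Resisting = 22.7 + 838.5·tan23.7° = 22.7 + 368.1 = 390.7 kN/m
FS = 390.7 / 525.4 = 0.744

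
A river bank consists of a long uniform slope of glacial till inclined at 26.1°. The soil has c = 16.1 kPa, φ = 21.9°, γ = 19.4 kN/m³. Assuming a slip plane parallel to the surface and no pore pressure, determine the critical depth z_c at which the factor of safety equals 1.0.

Setting FS = 1.00 in FS = [c + γz cos²β tanφ] / [γz sinβ cosβ] and solving for z:
z = c / [γ cosβ (FS·sinβ − cosβ·tanφ)]
  = 16.1 / [19.4·cos26.1°·(1.00·sin26.1° − cos26.1°·tan21.9°)]
  = 16.1 / [19.4·0.8980·(1.00·0.4399 − 0.8980·0.4020)]
  = 16.1 / 1.3752 = 11.708 m

z_c = 11.71 m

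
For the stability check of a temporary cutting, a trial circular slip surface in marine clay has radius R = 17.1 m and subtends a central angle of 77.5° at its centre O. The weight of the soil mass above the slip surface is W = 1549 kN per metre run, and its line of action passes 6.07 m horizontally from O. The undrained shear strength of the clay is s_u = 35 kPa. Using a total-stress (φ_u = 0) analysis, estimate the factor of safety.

Taking moments about the centre O, the resisting moment is provided by the undrained shear strength acting along the arc:
Arc length L_a = R·θ = 17.1·(77.5°·π/180) = 17.1·1.3526 = 23.13 m
M_R = s_u·L_a·R = 35·23.13·17.1 = 13843.3 kN·m/m
M_D = W·d = 1549·6.07 = 9402.4 kN·m/m
FS = M_R / M_D = 13843.3 / 9402.4 = 1.472

FS = 1.47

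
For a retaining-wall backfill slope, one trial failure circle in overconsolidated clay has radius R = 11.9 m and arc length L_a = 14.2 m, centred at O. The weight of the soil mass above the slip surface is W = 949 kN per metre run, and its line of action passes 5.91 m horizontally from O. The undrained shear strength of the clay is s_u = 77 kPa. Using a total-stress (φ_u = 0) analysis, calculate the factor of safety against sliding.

Taking moments about the centre O, the resisting moment is provided by the undrained shear strength acting along the arc:
M_R = s_u·L_a·R = 77·14.20·11.9 = 13011.5 kN·m/m
M_D = W·d = 949·5.91 = 5608.6 kN·m/m
FS = M_R / M_D = 13011.5 / 5608.6 = 2.320

FS = 2.32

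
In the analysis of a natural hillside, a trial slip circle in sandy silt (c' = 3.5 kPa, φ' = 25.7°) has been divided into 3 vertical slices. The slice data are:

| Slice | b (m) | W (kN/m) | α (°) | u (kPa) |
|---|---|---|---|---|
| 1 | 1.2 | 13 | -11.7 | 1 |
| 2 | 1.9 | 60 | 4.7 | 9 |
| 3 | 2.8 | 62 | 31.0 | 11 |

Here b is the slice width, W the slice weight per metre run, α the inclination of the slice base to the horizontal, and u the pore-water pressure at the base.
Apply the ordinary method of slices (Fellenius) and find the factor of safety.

FS = 1.66

Ordinary method of slices: FS = Σ[c'·Δl_i + (W_i cosα_i − u_i·Δl_i)·tanφ'] / Σ W_i sinα_i, with Δl_i = b_i / cosα_i.
Slice 1: Δl = 1.2/cos(-11.7°) = 1.225 m; N'_1 = 13·cos(-11.7°) − 1·1.225 = 11.5; c'Δl = 4.29; W sinα = -2.6
Slice 2: Δl = 1.9/cos4.7° = 1.906 m; N'_2 = 60·cos4.7° − 9·1.906 = 42.6; c'Δl = 6.67; W sinα = 4.9
Slice 3: Δl = 2.8/cos31.0° = 3.267 m; N'_3 = 62·cos31.0° − 11·3.267 = 17.2; c'Δl = 11.43; W sinα = 31.9
Σc'Δl = 22.4 kN/m; ΣN' = 71.4 kN/m; ΣW sinα = 34.2 kN/m
Resisting = 22.4 + 71.4·tan25.7° = 22.4 + 34.3 = 56.7 kN/m
FS = 56.7 / 34.2 = 1.658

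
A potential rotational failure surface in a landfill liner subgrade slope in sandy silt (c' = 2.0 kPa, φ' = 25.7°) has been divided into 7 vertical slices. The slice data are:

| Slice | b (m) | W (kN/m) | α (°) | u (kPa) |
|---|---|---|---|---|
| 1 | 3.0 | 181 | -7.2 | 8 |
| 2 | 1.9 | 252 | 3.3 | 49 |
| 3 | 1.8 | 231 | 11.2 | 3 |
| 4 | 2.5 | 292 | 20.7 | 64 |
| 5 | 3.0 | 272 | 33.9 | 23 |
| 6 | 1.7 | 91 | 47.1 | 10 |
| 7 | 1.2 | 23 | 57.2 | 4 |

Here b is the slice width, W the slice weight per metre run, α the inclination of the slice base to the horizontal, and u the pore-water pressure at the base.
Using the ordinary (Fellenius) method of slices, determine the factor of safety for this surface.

FS = 1.14

Ordinary method of slices: FS = Σ[c'·Δl_i + (W_i cosα_i − u_i·Δl_i)·tanφ'] / Σ W_i sinα_i, with Δl_i = b_i / cosα_i.
Slice 1: Δl = 3.0/cos(-7.2°) = 3.024 m; N'_1 = 181·cos(-7.2°) − 8·3.024 = 155.4; c'Δl = 6.05; W sinα = -22.7
Slice 2: Δl = 1.9/cos3.3° = 1.903 m; N'_2 = 252·cos3.3° − 49·1.903 = 158.3; c'Δl = 3.81; W sinα = 14.5
Slice 3: Δl = 1.8/cos11.2° = 1.835 m; N'_3 = 231·cos11.2° − 3·1.835 = 221.1; c'Δl = 3.67; W sinα = 44.9
Slice 4: Δl = 2.5/cos20.7° = 2.673 m; N'_4 = 292·cos20.7° − 64·2.673 = 102.1; c'Δl = 5.35; W sinα = 103.2
Slice 5: Δl = 3.0/cos33.9° = 3.614 m; N'_5 = 272·cos33.9° − 23·3.614 = 142.6; c'Δl = 7.23; W sinα = 151.7
Slice 6: Δl = 1.7/cos47.1° = 2.497 m; N'_6 = 91·cos47.1° − 10·2.497 = 37.0; c'Δl = 4.99; W sinα = 66.7
Slice 7: Δl = 1.2/cos57.2° = 2.215 m; N'_7 = 23·cos57.2° − 4·2.215 = 3.6; c'Δl = 4.43; W sinα = 19.3
Σc'Δl = 35.5 kN/m; ΣN' = 820.1 kN/m; ΣW sinα = 377.6 kN/m
Resisting = 35.5 + 820.1·tan25.7° = 35.5 + 394.7 = 430.2 kN/m
FS = 430.2 / 377.6 = 1.139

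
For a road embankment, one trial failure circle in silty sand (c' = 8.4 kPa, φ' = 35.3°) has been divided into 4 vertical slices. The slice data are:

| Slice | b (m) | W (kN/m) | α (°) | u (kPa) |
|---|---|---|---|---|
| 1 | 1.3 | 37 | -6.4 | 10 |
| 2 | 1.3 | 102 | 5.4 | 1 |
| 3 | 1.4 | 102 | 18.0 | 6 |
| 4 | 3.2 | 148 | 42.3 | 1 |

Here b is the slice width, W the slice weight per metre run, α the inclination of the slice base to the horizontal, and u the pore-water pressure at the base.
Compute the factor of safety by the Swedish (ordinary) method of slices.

Ordinary method of slices: FS = Σ[c'·Δl_i + (W_i cosα_i − u_i·Δl_i)·tanφ'] / Σ W_i sinα_i, with Δl_i = b_i / cosα_i.
Slice 1: Δl = 1.3/cos(-6.4°) = 1.308 m; N'_1 = 37·cos(-6.4°) − 10·1.308 = 23.7; c'Δl = 10.99; W sinα = -4.1
Slice 2: Δl = 1.3/cos5.4° = 1.306 m; N'_2 = 102·cos5.4° − 1·1.306 = 100.2; c'Δl = 10.97; W sinα = 9.6
Slice 3: Δl = 1.4/cos18.0° = 1.472 m; N'_3 = 102·cos18.0° − 6·1.472 = 88.2; c'Δl = 12.37; W sinα = 31.5
Slice 4: Δl = 3.2/cos42.3° = 4.326 m; N'_4 = 148·cos42.3° − 1·4.326 = 105.1; c'Δl = 36.34; W sinα = 99.6
Σc'Δl = 70.7 kN/m; ΣN' = 317.2 kN/m; ΣW sinα = 136.6 kN/m
Resisting = 70.7 + 317.2·tan35.3° = 70.7 + 224.6 = 295.3 kN/m
FS = 295.3 / 136.6 = 2.162

FS = 2.16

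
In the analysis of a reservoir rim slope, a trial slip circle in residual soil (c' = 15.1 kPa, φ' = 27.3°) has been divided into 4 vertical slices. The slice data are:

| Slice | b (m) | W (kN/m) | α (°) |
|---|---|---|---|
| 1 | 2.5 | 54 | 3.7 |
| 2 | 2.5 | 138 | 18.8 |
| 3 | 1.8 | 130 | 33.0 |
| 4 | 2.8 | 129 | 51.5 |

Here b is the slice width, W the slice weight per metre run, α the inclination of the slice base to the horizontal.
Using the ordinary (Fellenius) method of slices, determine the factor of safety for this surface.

Ordinary method of slices: FS = Σ[c'·Δl_i + (W_i cosα_i)·tanφ'] / Σ W_i sinα_i, with Δl_i = b_i / cosα_i.
Slice 1: Δl = 2.5/cos3.7° = 2.505 m; N'_1 = 54·cos3.7° = 53.9; c'Δl = 37.83; W sinα = 3.5
Slice 2: Δl = 2.5/cos18.8° = 2.641 m; N'_2 = 138·cos18.8° = 130.6; c'Δl = 39.88; W sinα = 44.5
Slice 3: Δl = 1.8/cos33.0° = 2.146 m; N'_3 = 130·cos33.0° = 109.0; c'Δl = 32.41; W sinα = 70.8
Slice 4: Δl = 2.8/cos51.5° = 4.498 m; N'_4 = 129·cos51.5° = 80.3; c'Δl = 67.92; W sinα = 101.0
Σc'Δl = 178.0 kN/m; ΣN' = 373.9 kN/m; ΣW sinα = 219.7 kN/m
Resisting = 178.0 + 373.9·tan27.3° = 178.0 + 193.0 = 371.0 kN/m
FS = 371.0 / 219.7 = 1.689

FS = 1.69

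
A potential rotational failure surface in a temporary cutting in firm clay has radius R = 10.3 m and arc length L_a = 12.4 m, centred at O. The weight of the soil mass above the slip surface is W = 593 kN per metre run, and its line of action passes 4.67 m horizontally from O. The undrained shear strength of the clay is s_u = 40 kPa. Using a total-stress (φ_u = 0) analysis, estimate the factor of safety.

FS = 1.84

Taking moments about the centre O, the resisting moment is provided by the undrained shear strength acting along the arc:
M_R = s_u·L_a·R = 40·12.40·10.3 = 5108.8 kN·m/m
M_D = W·d = 593·4.67 = 2769.3 kN·m/m
FS = M_R / M_D = 5108.8 / 2769.3 = 1.845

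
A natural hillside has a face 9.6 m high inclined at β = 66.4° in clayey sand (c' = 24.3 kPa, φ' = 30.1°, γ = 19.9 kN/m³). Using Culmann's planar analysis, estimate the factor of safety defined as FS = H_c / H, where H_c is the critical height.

H_c = (4c'/γ) · sinβ cosφ' / [1 − cos(β − φ')]
    = (4·24.3/19.9) · sin66.4°·cos30.1° / [1 − cos36.3°]
    = 4.884 · 0.7928 / 0.1941 = 19.95 m
FS = H_c / H = 19.95 / 9.6 = 2.078

FS = 2.08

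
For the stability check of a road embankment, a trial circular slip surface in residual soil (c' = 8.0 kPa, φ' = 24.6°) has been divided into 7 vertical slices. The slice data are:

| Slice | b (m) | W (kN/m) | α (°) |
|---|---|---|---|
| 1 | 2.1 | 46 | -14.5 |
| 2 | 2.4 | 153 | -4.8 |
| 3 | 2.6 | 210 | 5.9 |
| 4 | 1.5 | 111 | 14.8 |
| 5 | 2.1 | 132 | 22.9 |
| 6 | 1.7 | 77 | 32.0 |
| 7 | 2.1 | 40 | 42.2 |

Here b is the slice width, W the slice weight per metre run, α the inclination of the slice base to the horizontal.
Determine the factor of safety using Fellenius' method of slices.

FS = 3.19

Ordinary method of slices: FS = Σ[c'·Δl_i + (W_i cosα_i)·tanφ'] / Σ W_i sinα_i, with Δl_i = b_i / cosα_i.
Slice 1: Δl = 2.1/cos(-14.5°) = 2.169 m; N'_1 = 46·cos(-14.5°) = 44.5; c'Δl = 17.35; W sinα = -11.5
Slice 2: Δl = 2.4/cos(-4.8°) = 2.408 m; N'_2 = 153·cos(-4.8°) = 152.5; c'Δl = 19.27; W sinα = -12.8
Slice 3: Δl = 2.6/cos5.9° = 2.614 m; N'_3 = 210·cos5.9° = 208.9; c'Δl = 20.91; W sinα = 21.6
Slice 4: Δl = 1.5/cos14.8° = 1.551 m; N'_4 = 111·cos14.8° = 107.3; c'Δl = 12.41; W sinα = 28.4
Slice 5: Δl = 2.1/cos22.9° = 2.280 m; N'_5 = 132·cos22.9° = 121.6; c'Δl = 18.24; W sinα = 51.4
Slice 6: Δl = 1.7/cos32.0° = 2.005 m; N'_6 = 77·cos32.0° = 65.3; c'Δl = 16.04; W sinα = 40.8
Slice 7: Δl = 2.1/cos42.2° = 2.835 m; N'_7 = 40·cos42.2° = 29.6; c'Δl = 22.68; W sinα = 26.9
Σc'Δl = 126.9 kN/m; ΣN' = 729.7 kN/m; ΣW sinα = 144.7 kN/m
Resisting = 126.9 + 729.7·tan24.6° = 126.9 + 334.1 = 461.0 kN/m
FS = 461.0 / 144.7 = 3.187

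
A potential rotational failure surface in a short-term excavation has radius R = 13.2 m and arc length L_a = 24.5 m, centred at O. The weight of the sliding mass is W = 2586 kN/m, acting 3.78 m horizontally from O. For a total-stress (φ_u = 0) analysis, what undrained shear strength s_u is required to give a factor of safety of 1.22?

s_u = 36.9 kPa

FS = s_u·L_a·R / (W·d), so s_u = FS·W·d / (L_a·R).
s_u = 1.22·2586·3.78 / (24.50·13.2) = 11925.6 / 323.40 = 36.88 kPa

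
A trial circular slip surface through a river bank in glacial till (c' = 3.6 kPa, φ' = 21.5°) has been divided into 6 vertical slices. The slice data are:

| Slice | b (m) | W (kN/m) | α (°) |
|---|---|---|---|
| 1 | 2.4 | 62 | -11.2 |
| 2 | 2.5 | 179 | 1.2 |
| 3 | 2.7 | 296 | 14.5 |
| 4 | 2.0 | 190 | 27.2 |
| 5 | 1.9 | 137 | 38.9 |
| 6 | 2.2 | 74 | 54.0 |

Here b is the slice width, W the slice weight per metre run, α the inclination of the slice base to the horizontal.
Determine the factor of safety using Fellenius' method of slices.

Ordinary method of slices: FS = Σ[c'·Δl_i + (W_i cosα_i)·tanφ'] / Σ W_i sinα_i, with Δl_i = b_i / cosα_i.
Slice 1: Δl = 2.4/cos(-11.2°) = 2.447 m; N'_1 = 62·cos(-11.2°) = 60.8; c'Δl = 8.81; W sinα = -12.0
Slice 2: Δl = 2.5/cos1.2° = 2.501 m; N'_2 = 179·cos1.2° = 179.0; c'Δl = 9.00; W sinα = 3.7
Slice 3: Δl = 2.7/cos14.5° = 2.789 m; N'_3 = 296·cos14.5° = 286.6; c'Δl = 10.04; W sinα = 74.1
Slice 4: Δl = 2.0/cos27.2° = 2.249 m; N'_4 = 190·cos27.2° = 169.0; c'Δl = 8.10; W sinα = 86.8
Slice 5: Δl = 1.9/cos38.9° = 2.441 m; N'_5 = 137·cos38.9° = 106.6; c'Δl = 8.79; W sinα = 86.0
Slice 6: Δl = 2.2/cos54.0° = 3.743 m; N'_6 = 74·cos54.0° = 43.5; c'Δl = 13.47; W sinα = 59.9
Σc'Δl = 58.2 kN/m; ΣN' = 845.5 kN/m; ΣW sinα = 298.6 kN/m
Resisting = 58.2 + 845.5·tan21.5° = 58.2 + 333.0 = 391.2 kN/m
FS = 391.2 / 298.6 = 1.310

FS = 1.31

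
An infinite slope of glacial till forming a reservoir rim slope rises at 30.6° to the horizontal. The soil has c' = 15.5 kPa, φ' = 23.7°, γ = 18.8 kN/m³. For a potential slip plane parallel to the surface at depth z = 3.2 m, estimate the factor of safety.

FS = 1.33

For an infinite slope with a slip plane parallel to the surface (no pore pressure): FS = [c' + γz cos²β tanφ'] / [γz sinβ cosβ].
γz = 18.8·3.2 = 60.16 kN/m²
Numerator = 15.5 + 60.16·cos²30.6°·tan23.7° = 15.5 + 60.16·0.7409·0.4390 = 35.065 kPa
Denominator = 60.16·sin30.6°·cos30.6° = 60.16·0.5090·0.8607 = 26.359 kPa
FS = 35.065 / 26.359 = 1.330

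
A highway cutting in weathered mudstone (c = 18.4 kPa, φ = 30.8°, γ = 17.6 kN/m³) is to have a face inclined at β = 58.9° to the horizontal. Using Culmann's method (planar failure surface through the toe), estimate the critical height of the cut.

H_c = 26.09 m

Culmann's analysis gives the critical failure plane at α_cr = (β + φ)/2 = (58.9 + 30.8)/2 = 44.9°, and the critical height
H_c = (4c/γ) · sinβ cosφ / [1 − cos(β − φ)]
    = (4·18.4/17.6) · sin58.9°·cos30.8° / [1 − cos(28.1°)]
    = 4.182 · 0.8563·0.8590 / [1 − 0.8821]
    = 4.182 · 0.7355 / 0.1179
    = 26.09 m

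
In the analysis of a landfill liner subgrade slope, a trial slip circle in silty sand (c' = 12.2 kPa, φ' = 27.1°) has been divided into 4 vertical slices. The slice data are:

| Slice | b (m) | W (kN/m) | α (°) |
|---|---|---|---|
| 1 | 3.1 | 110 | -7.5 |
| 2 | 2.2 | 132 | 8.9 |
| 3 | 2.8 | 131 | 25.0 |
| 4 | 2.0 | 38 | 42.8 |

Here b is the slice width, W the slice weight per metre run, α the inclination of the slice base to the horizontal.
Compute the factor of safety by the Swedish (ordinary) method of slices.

FS = 3.83

Ordinary method of slices: FS = Σ[c'·Δl_i + (W_i cosα_i)·tanφ'] / Σ W_i sinα_i, with Δl_i = b_i / cosα_i.
Slice 1: Δl = 3.1/cos(-7.5°) = 3.127 m; N'_1 = 110·cos(-7.5°) = 109.1; c'Δl = 38.15; W sinα = -14.4
Slice 2: Δl = 2.2/cos8.9° = 2.227 m; N'_2 = 132·cos8.9° = 130.4; c'Δl = 27.17; W sinα = 20.4
Slice 3: Δl = 2.8/cos25.0° = 3.089 m; N'_3 = 131·cos25.0° = 118.7; c'Δl = 37.69; W sinα = 55.4
Slice 4: Δl = 2.0/cos42.8° = 2.726 m; N'_4 = 38·cos42.8° = 27.9; c'Δl = 33.25; W sinα = 25.8
Σc'Δl = 136.3 kN/m; ΣN' = 386.1 kN/m; ΣW sinα = 87.2 kN/m
Resisting = 136.3 + 386.1·tan27.1° = 136.3 + 197.6 = 333.8 kN/m
FS = 333.8 / 87.2 = 3.826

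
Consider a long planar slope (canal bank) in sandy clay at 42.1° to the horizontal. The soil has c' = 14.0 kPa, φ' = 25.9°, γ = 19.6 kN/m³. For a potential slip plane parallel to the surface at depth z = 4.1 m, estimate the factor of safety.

For an infinite slope with a slip plane parallel to the surface (no pore pressure): FS = [c' + γz cos²β tanφ'] / [γz sinβ cosβ].
γz = 19.6·4.1 = 80.36 kN/m²
Numerator = 14.0 + 80.36·cos²42.1°·tan25.9° = 14.0 + 80.36·0.5505·0.4856 = 35.482 kPa
Denominator = 80.36·sin42.1°·cos42.1° = 80.36·0.6704·0.7420 = 39.974 kPa
FS = 35.482 / 39.974 = 0.888

FS = 0.89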